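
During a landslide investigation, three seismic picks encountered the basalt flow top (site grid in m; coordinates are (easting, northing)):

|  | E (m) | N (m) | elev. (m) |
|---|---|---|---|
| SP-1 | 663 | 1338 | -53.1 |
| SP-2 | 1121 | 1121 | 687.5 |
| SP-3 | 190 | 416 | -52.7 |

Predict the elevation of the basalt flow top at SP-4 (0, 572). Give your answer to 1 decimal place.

-404.0 m

Two edge vectors: SP-1→SP-2 = (458, -217, 740.6), SP-1→SP-3 = (-473, -922, 0.4).
Normal n = (SP-1→SP-2) × (SP-1→SP-3) = (682746.4, -350487, -524917).
So ∂z/∂E = −n_x/n_z = 1.300675 and ∂z/∂N = −n_y/n_z = −0.667700.
Intercept c from SP-1: -53.1 − 862.35 + 893.38 = −22.07.
At (0, 572): z = 0.0 − 381.9 − 22.07 = -404.0 m.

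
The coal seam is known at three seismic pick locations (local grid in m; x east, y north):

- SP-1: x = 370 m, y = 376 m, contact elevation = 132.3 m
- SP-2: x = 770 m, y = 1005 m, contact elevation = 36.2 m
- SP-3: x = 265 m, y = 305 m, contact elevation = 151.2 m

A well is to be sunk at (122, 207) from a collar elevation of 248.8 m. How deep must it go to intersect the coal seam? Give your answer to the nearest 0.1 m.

71.8 m

Two edge vectors: SP-1→SP-2 = (400, 629, -96.1), SP-1→SP-3 = (-105, -71, 18.9).
Normal n = (SP-1→SP-2) × (SP-1→SP-3) = (5065, 2530.5, 37645).
So ∂z/∂x = −n_x/n_z = −0.134546 and ∂z/∂y = −n_y/n_z = −0.067220.
Intercept c from SP-1: 132.3 + 49.78 + 25.27 = 207.36.
At (122, 207): z_contact = −16.41 − 13.91 + 207.36 = 177.03 m.
Depth below ground = 248.8 − 177.03 = 71.8 m.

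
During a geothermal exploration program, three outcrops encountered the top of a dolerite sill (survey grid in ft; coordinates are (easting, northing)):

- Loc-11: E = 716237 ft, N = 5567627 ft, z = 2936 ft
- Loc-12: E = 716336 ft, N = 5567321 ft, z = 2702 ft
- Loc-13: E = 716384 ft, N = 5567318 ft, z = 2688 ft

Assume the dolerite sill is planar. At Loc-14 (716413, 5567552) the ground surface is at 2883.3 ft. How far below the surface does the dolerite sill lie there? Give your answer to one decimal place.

42.4 ft

Two edge vectors: Loc-11→Loc-12 = (99, -306, -234), Loc-11→Loc-13 = (147, -309, -248).
Normal n = (Loc-11→Loc-12) × (Loc-11→Loc-13) = (3582, -9846, 14391).
So ∂z/∂E = −n_x/n_z = −0.248905566 and ∂z/∂N = −n_y/n_z = 0.684177611.
Intercept c from Loc-11: 2936 + 178275.38 − 3809245.74 = −3628034.36.
At (716413, 5567552): z_contact = −178319.18 + 3809194.43 − 3628034.36 = 2840.88 ft.
Depth below ground = 2883.3 − 2840.88 = 42.4 ft.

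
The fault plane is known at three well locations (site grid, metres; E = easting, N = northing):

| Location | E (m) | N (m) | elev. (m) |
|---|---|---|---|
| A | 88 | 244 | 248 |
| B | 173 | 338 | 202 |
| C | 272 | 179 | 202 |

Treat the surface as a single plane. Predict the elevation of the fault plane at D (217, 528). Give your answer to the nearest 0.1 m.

150.0 m

Two edge vectors: A→B = (85, 94, -46), A→C = (184, -65, -46).
Normal n = (A→B) × (A→C) = (-7314, -4554, -22821).
So ∂z/∂E = −n_x/n_z = −0.32049 and ∂z/∂N = −n_y/n_z = −0.19955.
Intercept c from A: 248 + 28.20 + 48.69 = 324.89.
At (217, 528): z = −69.5 − 105.4 + 324.89 = 150.0 m.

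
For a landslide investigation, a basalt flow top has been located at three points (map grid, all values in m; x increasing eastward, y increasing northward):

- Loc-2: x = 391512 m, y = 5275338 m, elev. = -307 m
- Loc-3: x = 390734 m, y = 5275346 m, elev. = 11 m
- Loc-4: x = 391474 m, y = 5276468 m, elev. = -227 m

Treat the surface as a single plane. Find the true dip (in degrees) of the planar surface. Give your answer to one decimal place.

22.4°

Two edge vectors: Loc-2→Loc-3 = (-778, 8, 318), Loc-2→Loc-4 = (-38, 1130, 80).
Normal n = (Loc-2→Loc-3) × (Loc-2→Loc-4) = (-358700, 50156, -878836).
So ∂z/∂x = −n_x/n_z = −0.40815 and ∂z/∂y = −n_y/n_z = 0.05707.
Gradient magnitude |∇z| = √(a² + b²) = √(0.16659 + 0.00326) = 0.41212.
True dip = arctan(0.41212) = 22.4°, dipping toward E (azimuth ≈ 098°).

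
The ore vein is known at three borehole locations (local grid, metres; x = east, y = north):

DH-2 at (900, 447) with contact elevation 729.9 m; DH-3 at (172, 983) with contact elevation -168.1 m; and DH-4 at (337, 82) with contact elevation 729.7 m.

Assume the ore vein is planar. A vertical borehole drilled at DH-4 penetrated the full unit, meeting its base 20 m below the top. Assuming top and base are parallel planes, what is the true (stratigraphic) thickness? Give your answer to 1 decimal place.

13.7 m

Let the plane be z = a·x + b·y + c.
DH-3−DH-2: −728a + 536b = −898;  DH-4−DH-2: −563a − 365b = −0.2.
Solving gives a = 0.57777, b = −0.89064.
|∇z| = √(a²+b²) = 1.06163, so dip δ = arctan(1.06163) = 46.71°.
True thickness = vertical thickness × cos δ = 20 × cos 46.71° = 13.7 m.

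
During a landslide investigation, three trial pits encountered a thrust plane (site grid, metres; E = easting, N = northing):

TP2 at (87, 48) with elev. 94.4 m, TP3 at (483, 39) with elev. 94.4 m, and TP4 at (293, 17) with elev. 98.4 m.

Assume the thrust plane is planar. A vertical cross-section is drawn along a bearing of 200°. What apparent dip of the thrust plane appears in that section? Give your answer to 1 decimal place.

8.2°

Two edge vectors: TP2→TP3 = (396, -9, 0), TP2→TP4 = (206, -31, 4).
Normal n = (TP2→TP3) × (TP2→TP4) = (-36, -1584, -10422).
So ∂z/∂E = −n_x/n_z = −0.00345 and ∂z/∂N = −n_y/n_z = −0.15199.
Unit vector along 200° is (sin 200°, cos 200°) = (-0.3420, -0.9397).
Slope in that direction = a·(-0.3420) + b·(-0.9397) = 0.14400.
Apparent dip = arctan|0.14400| = 8.2° (true dip is 8.6°, so apparent ≤ true as expected).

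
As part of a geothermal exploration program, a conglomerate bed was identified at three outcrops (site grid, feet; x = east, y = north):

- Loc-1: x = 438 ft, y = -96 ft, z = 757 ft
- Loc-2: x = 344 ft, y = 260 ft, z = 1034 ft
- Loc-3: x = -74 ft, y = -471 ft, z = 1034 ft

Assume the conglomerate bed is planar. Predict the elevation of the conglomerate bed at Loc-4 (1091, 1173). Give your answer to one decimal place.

824.6 ft

Let the plane be z = a·x + b·y + c.
Loc-2−Loc-1: −94a + 356b = 277;  Loc-3−Loc-1: −512a − 375b = 277.
Solving gives a = −0.930881, b = 0.532296.
Then c = 757 − a·438 − b·-96 = 1215.83.
At (1091, 1173): z = −1015.6 + 624.4 + 1215.83 = 824.6 ft.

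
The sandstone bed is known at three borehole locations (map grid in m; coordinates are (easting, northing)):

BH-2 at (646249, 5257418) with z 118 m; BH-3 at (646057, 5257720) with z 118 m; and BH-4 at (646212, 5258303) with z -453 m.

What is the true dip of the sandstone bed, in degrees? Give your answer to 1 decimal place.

Let the plane be z = a·E + b·N + c.
BH-3−BH-2: −192a + 302b = 0;  BH-4−BH-2: −37a + 885b = −571.
Solving gives a = −1.08628, b = −0.69061.
Gradient magnitude |∇z| = √(a² + b²) = √(1.18000 + 0.47695) = 1.28722.
True dip = arctan(1.28722) = 52.2°, dipping toward ENE (azimuth ≈ 058°).

52.2°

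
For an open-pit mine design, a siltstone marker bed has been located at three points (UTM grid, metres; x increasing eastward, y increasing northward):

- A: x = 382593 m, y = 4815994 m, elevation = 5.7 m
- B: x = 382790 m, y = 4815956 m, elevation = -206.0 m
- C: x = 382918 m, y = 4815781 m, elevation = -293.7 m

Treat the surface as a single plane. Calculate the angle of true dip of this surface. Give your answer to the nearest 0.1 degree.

Two edge vectors: A→B = (197, -38, -211.7), A→C = (325, -213, -299.4).
Normal n = (A→B) × (A→C) = (-33714.9, -9820.7, -29611).
So ∂z/∂x = −n_x/n_z = −1.13859 and ∂z/∂y = −n_y/n_z = −0.33166.
Gradient magnitude |∇z| = √(a² + b²) = √(1.29640 + 0.11000) = 1.18591.
True dip = arctan(1.18591) = 49.9°, dipping toward ENE (azimuth ≈ 074°).

49.9°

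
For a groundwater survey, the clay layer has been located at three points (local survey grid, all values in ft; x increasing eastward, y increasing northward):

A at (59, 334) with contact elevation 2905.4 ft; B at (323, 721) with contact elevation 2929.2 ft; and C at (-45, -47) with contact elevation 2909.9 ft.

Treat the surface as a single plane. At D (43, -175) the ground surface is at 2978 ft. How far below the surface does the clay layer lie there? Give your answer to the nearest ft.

Two edge vectors: A→B = (264, 387, 23.8), A→C = (-104, -381, 4.5).
Normal n = (A→B) × (A→C) = (10809.3, -3663.2, -60336).
So ∂z/∂x = −n_x/n_z = 0.17915 and ∂z/∂y = −n_y/n_z = −0.06071.
Intercept c from A: 2905.4 − 10.57 + 20.28 = 2915.11.
At (43, -175): z_contact = 7.7 + 10.6 + 2915.11 = 2933.4 ft.
Depth below ground = 2978 − 2933.4 = 45 ft.

45 ft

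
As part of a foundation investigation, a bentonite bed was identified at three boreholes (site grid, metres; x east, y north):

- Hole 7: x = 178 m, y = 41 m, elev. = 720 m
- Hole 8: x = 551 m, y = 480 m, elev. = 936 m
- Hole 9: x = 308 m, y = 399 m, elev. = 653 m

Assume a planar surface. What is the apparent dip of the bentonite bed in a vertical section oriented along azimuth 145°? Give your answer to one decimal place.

Let the plane be z = a·x + b·y + c.
Hole 8−Hole 7: 373a + 439b = 216;  Hole 9−Hole 7: 130a + 358b = −67.
Solving gives a = 1.39596, b = −0.69407.
Unit vector along 145° is (sin 145°, cos 145°) = (0.5736, -0.8192).
Slope in that direction = a·(0.5736) + b·(-0.8192) = 1.36924.
Apparent dip = arctan|1.36924| = 53.9° (true dip is 57.3°, so apparent ≤ true as expected).

53.9°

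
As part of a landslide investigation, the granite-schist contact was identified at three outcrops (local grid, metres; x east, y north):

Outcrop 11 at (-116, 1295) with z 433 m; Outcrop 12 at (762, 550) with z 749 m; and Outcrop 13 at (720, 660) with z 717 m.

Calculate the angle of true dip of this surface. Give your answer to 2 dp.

Let the plane be z = a·x + b·y + c.
Outcrop 12−Outcrop 11: 878a − 745b = 316;  Outcrop 13−Outcrop 11: 836a − 635b = 284.
Solving gives a = 0.16725, b = −0.22705.
Gradient magnitude |∇z| = √(a² + b²) = √(0.02797 + 0.05155) = 0.28200.
True dip = arctan(0.28200) = 15.75°, dipping toward NW (azimuth ≈ 324°).

15.75°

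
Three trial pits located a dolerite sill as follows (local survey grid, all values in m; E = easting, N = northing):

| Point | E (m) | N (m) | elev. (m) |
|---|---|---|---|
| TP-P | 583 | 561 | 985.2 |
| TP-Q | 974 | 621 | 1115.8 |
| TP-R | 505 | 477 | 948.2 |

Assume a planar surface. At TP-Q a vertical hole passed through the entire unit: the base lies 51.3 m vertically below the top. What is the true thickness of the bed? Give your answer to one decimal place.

Two edge vectors: TP-P→TP-Q = (391, 60, 130.6), TP-P→TP-R = (-78, -84, -37).
Normal n = (TP-P→TP-Q) × (TP-P→TP-R) = (8750.4, 4280.2, -28164).
So ∂z/∂E = −n_x/n_z = 0.31069 and ∂z/∂N = −n_y/n_z = 0.15197.
|∇z| = √(a²+b²) = 0.34587, so dip δ = arctan(0.34587) = 19.08°.
True thickness = vertical thickness × cos δ = 51.3 × cos 19.08° = 48.5 m.

48.5 m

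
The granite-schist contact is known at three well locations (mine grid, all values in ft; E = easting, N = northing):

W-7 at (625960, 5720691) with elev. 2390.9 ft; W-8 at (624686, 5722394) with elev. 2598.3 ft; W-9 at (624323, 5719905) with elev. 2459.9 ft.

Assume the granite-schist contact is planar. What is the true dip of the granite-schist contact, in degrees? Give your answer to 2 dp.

Let the plane be z = a·E + b·N + c.
W-8−W-7: −1274a + 1703b = 207.4;  W-9−W-7: −1637a − 786b = 69.
Solving gives a = −0.07403, b = 0.06640.
Gradient magnitude |∇z| = √(a² + b²) = √(0.00548 + 0.00441) = 0.09945.
True dip = arctan(0.09945) = 5.68°, dipping toward SE (azimuth ≈ 132°).

5.68°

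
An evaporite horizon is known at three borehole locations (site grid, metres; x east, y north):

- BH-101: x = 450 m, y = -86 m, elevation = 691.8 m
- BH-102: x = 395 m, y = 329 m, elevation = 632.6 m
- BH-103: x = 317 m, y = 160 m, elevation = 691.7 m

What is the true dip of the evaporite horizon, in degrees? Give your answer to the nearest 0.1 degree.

21.6°

Two edge vectors: BH-101→BH-102 = (-55, 415, -59.2), BH-101→BH-103 = (-133, 246, -0.1).
Normal n = (BH-101→BH-102) × (BH-101→BH-103) = (14521.7, 7868.1, 41665).
So ∂z/∂x = −n_x/n_z = −0.34853 and ∂z/∂y = −n_y/n_z = −0.18884.
Gradient magnitude |∇z| = √(a² + b²) = √(0.12148 + 0.03566) = 0.39641.
True dip = arctan(0.39641) = 21.6°, dipping toward ENE (azimuth ≈ 062°).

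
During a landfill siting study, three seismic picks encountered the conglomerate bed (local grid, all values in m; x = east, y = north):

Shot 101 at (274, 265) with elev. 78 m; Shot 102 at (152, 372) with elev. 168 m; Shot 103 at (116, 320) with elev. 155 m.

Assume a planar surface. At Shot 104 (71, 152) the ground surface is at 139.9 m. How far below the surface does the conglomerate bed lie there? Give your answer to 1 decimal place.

Two edge vectors: Shot 101→Shot 102 = (-122, 107, 90), Shot 101→Shot 103 = (-158, 55, 77).
Normal n = (Shot 101→Shot 102) × (Shot 101→Shot 103) = (3289, -4826, 10196).
So ∂z/∂x = −n_x/n_z = −0.32258 and ∂z/∂y = −n_y/n_z = 0.47332.
Intercept c from Shot 101: 78 + 88.39 − 125.43 = 40.96.
At (71, 152): z_contact = −22.90 + 71.95 + 40.96 = 90.00 m.
Depth below ground = 139.9 − 90.00 = 49.9 m.

49.9 m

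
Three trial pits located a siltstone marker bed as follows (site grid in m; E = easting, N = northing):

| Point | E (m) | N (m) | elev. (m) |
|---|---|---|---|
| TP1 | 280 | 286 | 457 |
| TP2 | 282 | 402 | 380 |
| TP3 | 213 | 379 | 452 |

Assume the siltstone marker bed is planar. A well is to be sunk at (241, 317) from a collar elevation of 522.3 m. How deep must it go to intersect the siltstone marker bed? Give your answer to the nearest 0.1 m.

Two edge vectors: TP1→TP2 = (2, 116, -77), TP1→TP3 = (-67, 93, -5).
Normal n = (TP1→TP2) × (TP1→TP3) = (6581, 5169, 7958).
So ∂z/∂E = −n_x/n_z = −0.82697 and ∂z/∂N = −n_y/n_z = −0.64954.
Intercept c from TP1: 457 + 231.55 + 185.77 = 874.32.
At (241, 317): z_contact = −199.30 − 205.90 + 874.32 = 469.12 m.
Depth below ground = 522.3 − 469.12 = 53.2 m.

53.2 m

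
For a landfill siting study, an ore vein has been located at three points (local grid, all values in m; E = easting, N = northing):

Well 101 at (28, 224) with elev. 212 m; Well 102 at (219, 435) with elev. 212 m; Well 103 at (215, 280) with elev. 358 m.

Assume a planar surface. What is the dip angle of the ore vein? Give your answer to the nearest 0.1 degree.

55.3°

Two edge vectors: Well 101→Well 102 = (191, 211, 0), Well 101→Well 103 = (187, 56, 146).
Normal n = (Well 101→Well 102) × (Well 101→Well 103) = (30806, -27886, -28761).
So ∂z/∂E = −n_x/n_z = 1.07110 and ∂z/∂N = −n_y/n_z = −0.96958.
Gradient magnitude |∇z| = √(a² + b²) = √(1.14726 + 0.94008) = 1.44476.
True dip = arctan(1.44476) = 55.3°, dipping toward NW (azimuth ≈ 312°).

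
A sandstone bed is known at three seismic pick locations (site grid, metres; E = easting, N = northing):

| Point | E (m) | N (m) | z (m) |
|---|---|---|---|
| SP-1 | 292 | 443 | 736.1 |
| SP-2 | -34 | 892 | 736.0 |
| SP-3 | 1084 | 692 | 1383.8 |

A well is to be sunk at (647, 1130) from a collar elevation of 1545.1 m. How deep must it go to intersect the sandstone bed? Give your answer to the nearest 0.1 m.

Let the plane be z = a·E + b·N + c.
SP-2−SP-1: −326a + 449b = −0.1;  SP-3−SP-1: 792a + 249b = 647.7.
Solving gives a = 0.665875, b = 0.483241.
Then c = 736.1 − a·292 − b·443 = 327.59.
At (647, 1130): z_contact = 430.82 + 546.06 + 327.59 = 1304.47 m.
Depth below ground = 1545.1 − 1304.47 = 240.6 m.

240.6 m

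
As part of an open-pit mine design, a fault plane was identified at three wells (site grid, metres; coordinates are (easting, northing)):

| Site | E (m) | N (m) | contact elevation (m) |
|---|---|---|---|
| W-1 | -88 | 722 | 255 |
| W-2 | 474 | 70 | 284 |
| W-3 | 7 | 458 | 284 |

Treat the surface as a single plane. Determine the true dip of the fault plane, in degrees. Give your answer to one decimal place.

Two edge vectors: W-1→W-2 = (562, -652, 29), W-1→W-3 = (95, -264, 29).
Normal n = (W-1→W-2) × (W-1→W-3) = (-11252, -13543, -86428).
So ∂z/∂E = −n_x/n_z = −0.13019 and ∂z/∂N = −n_y/n_z = −0.15670.
Gradient magnitude |∇z| = √(a² + b²) = √(0.01695 + 0.02455) = 0.20372.
True dip = arctan(0.20372) = 11.5°, dipping toward NE (azimuth ≈ 040°).

11.5°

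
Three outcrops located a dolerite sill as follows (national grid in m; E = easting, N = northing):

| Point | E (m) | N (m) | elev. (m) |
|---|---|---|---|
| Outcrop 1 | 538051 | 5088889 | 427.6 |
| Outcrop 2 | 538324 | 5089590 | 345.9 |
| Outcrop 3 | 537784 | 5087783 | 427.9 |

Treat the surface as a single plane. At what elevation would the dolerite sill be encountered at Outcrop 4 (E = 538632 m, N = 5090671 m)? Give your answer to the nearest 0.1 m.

308.7 m

Two edge vectors: Outcrop 1→Outcrop 2 = (273, 701, -81.7), Outcrop 1→Outcrop 3 = (-267, -1106, 0.3).
Normal n = (Outcrop 1→Outcrop 2) × (Outcrop 1→Outcrop 3) = (-90149.9, 21732, -114771).
So ∂z/∂E = −n_x/n_z = −0.785476296 and ∂z/∂N = −n_y/n_z = 0.189350968.
Intercept c from Outcrop 1: 427.6 + 422626.31 − 963586.06 = −540532.15.
At (538632, 5090671): z = −423082.7 + 963923.5 − 540532.15 = 308.7 m.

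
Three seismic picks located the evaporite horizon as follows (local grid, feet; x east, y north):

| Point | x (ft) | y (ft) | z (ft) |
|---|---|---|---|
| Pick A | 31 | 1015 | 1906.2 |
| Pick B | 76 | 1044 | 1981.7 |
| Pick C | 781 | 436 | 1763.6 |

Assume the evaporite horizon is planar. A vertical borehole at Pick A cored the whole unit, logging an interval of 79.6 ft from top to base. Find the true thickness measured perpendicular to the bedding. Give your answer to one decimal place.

43.0 ft

Let the plane be z = a·x + b·y + c.
Pick B−Pick A: 45a + 29b = 75.5;  Pick C−Pick A: 750a − 579b = −142.6.
Solving gives a = 0.82793, b = 1.31873.
|∇z| = √(a²+b²) = 1.55709, so dip δ = arctan(1.55709) = 57.29°.
True thickness = vertical thickness × cos δ = 79.6 × cos 57.29° = 43.0 ft.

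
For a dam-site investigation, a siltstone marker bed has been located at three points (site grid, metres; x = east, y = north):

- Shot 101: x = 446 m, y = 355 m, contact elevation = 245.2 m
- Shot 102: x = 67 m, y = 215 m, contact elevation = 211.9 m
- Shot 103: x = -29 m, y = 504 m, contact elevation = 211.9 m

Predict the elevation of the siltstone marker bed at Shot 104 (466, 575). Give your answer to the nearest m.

Two edge vectors: Shot 101→Shot 102 = (-379, -140, -33.3), Shot 101→Shot 103 = (-475, 149, -33.3).
Normal n = (Shot 101→Shot 102) × (Shot 101→Shot 103) = (9623.7, 3196.8, -122971).
So ∂z/∂x = −n_x/n_z = 0.07826 and ∂z/∂y = −n_y/n_z = 0.02600.
Intercept c from Shot 101: 245.2 − 34.90 − 9.23 = 201.07.
At (466, 575): z = 36.5 + 14.9 + 201.07 = 252.5 m.

252 m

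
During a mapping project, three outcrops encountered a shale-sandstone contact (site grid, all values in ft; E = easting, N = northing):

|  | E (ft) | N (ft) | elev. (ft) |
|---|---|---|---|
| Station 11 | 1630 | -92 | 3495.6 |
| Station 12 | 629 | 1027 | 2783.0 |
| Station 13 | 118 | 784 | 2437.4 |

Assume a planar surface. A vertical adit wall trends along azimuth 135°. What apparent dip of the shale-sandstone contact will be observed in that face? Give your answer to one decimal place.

26.6°

Let the plane be z = a·E + b·N + c.
Station 12−Station 11: −1001a + 1119b = −712.6;  Station 13−Station 11: −1512a + 876b = −1058.2.
Solving gives a = 0.68694, b = −0.02232.
Unit vector along 135° is (sin 135°, cos 135°) = (0.7071, -0.7071).
Slope in that direction = a·(0.7071) + b·(-0.7071) = 0.50152.
Apparent dip = arctan|0.50152| = 26.6° (true dip is 34.5°, so apparent ≤ true as expected).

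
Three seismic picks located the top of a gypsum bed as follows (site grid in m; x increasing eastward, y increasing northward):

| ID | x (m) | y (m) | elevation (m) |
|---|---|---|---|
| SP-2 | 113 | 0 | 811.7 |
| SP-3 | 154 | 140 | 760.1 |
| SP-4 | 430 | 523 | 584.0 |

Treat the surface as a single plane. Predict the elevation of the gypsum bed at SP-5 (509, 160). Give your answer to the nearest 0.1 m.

Let the plane be z = a·x + b·y + c.
SP-3−SP-2: 41a + 140b = −51.6;  SP-4−SP-2: 317a + 523b = −227.7.
Solving gives a = −0.21324, b = −0.30612.
Then c = 811.7 − a·113 − b·0 = 835.80.
At (509, 160): z = −108.5 − 49.0 + 835.80 = 678.3 m.

678.3 m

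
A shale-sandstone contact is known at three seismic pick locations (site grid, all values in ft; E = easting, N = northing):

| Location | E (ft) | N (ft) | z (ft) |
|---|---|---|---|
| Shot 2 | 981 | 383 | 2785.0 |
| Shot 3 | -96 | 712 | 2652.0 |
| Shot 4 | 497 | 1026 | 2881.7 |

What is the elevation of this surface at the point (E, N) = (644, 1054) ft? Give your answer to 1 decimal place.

Two edge vectors: Shot 2→Shot 3 = (-1077, 329, -133), Shot 2→Shot 4 = (-484, 643, 96.7).
Normal n = (Shot 2→Shot 3) × (Shot 2→Shot 4) = (117333.3, 168517.9, -533275).
So ∂z/∂E = −n_x/n_z = 0.220024 and ∂z/∂N = −n_y/n_z = 0.316006.
Intercept c from Shot 2: 2785 − 215.84 − 121.03 = 2448.13.
At (644, 1054): z = 141.7 + 333.1 + 2448.13 = 2922.9 ft.

2922.9 ft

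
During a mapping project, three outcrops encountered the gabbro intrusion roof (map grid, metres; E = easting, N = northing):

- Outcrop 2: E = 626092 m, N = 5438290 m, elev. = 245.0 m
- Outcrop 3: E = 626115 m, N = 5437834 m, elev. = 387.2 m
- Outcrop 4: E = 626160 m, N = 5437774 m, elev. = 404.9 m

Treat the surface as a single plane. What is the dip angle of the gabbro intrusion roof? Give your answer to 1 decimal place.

17.4°

Two edge vectors: Outcrop 2→Outcrop 3 = (23, -456, 142.2), Outcrop 2→Outcrop 4 = (68, -516, 159.9).
Normal n = (Outcrop 2→Outcrop 3) × (Outcrop 2→Outcrop 4) = (460.8, 5991.9, 19140).
So ∂z/∂E = −n_x/n_z = −0.02408 and ∂z/∂N = −n_y/n_z = −0.31306.
Gradient magnitude |∇z| = √(a² + b²) = √(0.00058 + 0.09800) = 0.31398.
True dip = arctan(0.31398) = 17.4°, dipping toward N (azimuth ≈ 004°).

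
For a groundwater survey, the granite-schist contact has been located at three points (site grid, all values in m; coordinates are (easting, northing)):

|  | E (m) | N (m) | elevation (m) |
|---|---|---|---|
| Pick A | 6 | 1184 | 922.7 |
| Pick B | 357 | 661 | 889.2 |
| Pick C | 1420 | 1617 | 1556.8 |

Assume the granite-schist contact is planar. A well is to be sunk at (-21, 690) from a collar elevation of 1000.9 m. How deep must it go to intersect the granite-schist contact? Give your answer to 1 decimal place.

237.4 m

Two edge vectors: Pick A→Pick B = (351, -523, -33.5), Pick A→Pick C = (1414, 433, 634.1).
Normal n = (Pick A→Pick B) × (Pick A→Pick C) = (-317128.8, -269938.1, 891505).
So ∂z/∂E = −n_x/n_z = 0.355723 and ∂z/∂N = −n_y/n_z = 0.302789.
Intercept c from Pick A: 922.7 − 2.13 − 358.50 = 562.06.
At (-21, 690): z_contact = −7.47 + 208.92 + 562.06 = 763.52 m.
Depth below ground = 1000.9 − 763.52 = 237.4 m.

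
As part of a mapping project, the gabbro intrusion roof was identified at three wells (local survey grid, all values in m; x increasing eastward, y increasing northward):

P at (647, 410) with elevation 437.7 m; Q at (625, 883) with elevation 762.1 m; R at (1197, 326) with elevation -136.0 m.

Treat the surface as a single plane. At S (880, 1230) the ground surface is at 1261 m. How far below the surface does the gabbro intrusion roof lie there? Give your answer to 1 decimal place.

Let the plane be z = a·x + b·y + c.
Q−P: −22a + 473b = 324.4;  R−P: 550a − 84b = −573.7.
Solving gives a = −0.945058, b = 0.641879.
Then c = 437.7 − a·647 − b·410 = 785.98.
At (880, 1230): z_contact = −831.65 + 789.51 + 785.98 = 743.84 m.
Depth below ground = 1261 − 743.84 = 517.2 m.

517.2 m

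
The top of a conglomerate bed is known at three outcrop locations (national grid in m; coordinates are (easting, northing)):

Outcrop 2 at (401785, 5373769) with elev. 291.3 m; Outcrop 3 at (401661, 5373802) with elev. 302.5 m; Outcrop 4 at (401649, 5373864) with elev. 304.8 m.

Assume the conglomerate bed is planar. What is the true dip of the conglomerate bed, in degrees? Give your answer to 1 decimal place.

Let the plane be z = a·E + b·N + c.
Outcrop 3−Outcrop 2: −124a + 33b = 11.2;  Outcrop 4−Outcrop 2: −136a + 95b = 13.5.
Solving gives a = −0.08482, b = 0.02068.
Gradient magnitude |∇z| = √(a² + b²) = √(0.00719 + 0.00043) = 0.08730.
True dip = arctan(0.08730) = 5.0°, dipping toward ESE (azimuth ≈ 104°).

5.0°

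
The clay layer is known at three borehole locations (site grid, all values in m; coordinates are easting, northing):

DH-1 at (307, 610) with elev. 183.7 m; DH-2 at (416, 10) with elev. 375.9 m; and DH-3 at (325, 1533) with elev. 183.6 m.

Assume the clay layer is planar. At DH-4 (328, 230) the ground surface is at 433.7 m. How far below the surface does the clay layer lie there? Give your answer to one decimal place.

Let the plane be z = a·easting + b·northing + c.
DH-2−DH-1: 109a − 600b = 192.2;  DH-3−DH-1: 18a + 923b = −0.1.
Solving gives a = 1.591826, b = −0.031152.
Then c = 183.7 − a·307 − b·610 = −285.99.
At (328, 230): z_contact = 522.12 − 7.16 − 285.99 = 228.97 m.
Depth below ground = 433.7 − 228.97 = 204.7 m.

204.7 m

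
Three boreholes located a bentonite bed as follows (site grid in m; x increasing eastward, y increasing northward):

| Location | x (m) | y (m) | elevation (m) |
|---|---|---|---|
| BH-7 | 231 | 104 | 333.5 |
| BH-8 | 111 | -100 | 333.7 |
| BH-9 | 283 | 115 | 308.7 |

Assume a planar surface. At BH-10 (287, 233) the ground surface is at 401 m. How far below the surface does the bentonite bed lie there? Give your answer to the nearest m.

Let the plane be z = a·x + b·y + c.
BH-8−BH-7: −120a − 204b = 0.2;  BH-9−BH-7: 52a + 11b = −24.8.
Solving gives a = −0.54447, b = 0.31929.
Then c = 333.5 − a·231 − b·104 = 426.07.
At (287, 233): z_contact = −156.3 + 74.4 + 426.07 = 344.2 m.
Depth below ground = 401 − 344.2 = 57 m.

57 m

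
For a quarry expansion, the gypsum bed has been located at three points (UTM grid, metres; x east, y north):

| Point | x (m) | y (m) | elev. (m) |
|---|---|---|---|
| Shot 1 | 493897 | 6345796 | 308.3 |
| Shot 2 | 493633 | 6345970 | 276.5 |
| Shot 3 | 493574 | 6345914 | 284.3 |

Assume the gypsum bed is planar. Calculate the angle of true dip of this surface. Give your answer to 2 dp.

8.98°

Two edge vectors: Shot 1→Shot 2 = (-264, 174, -31.8), Shot 1→Shot 3 = (-323, 118, -24).
Normal n = (Shot 1→Shot 2) × (Shot 1→Shot 3) = (-423.6, 3935.4, 25050).
So ∂z/∂x = −n_x/n_z = 0.01691 and ∂z/∂y = −n_y/n_z = −0.15710.
Gradient magnitude |∇z| = √(a² + b²) = √(0.00029 + 0.02468) = 0.15801.
True dip = arctan(0.15801) = 8.98°, dipping toward N (azimuth ≈ 354°).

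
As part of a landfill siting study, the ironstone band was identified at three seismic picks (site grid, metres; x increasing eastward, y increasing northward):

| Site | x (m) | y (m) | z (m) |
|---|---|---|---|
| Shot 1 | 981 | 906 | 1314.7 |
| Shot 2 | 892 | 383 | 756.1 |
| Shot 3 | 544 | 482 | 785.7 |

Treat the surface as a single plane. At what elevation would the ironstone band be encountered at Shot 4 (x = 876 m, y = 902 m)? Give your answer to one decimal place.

Let the plane be z = a·x + b·y + c.
Shot 2−Shot 1: −89a − 523b = −558.6;  Shot 3−Shot 1: −437a − 424b = −529.
Solving gives a = 0.20869, b = 1.03256.
Then c = 1314.7 − a·981 − b·906 = 174.48.
At (876, 902): z = 182.8 + 931.4 + 174.48 = 1288.7 m.

1288.7 m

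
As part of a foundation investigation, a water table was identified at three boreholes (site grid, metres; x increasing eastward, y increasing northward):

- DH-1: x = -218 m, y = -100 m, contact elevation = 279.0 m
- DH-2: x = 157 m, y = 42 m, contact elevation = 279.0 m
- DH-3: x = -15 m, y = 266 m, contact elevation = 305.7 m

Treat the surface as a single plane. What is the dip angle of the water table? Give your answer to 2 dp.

5.64°

Two edge vectors: DH-1→DH-2 = (375, 142, 0), DH-1→DH-3 = (203, 366, 26.7).
Normal n = (DH-1→DH-2) × (DH-1→DH-3) = (3791.4, -10012.5, 108424).
So ∂z/∂x = −n_x/n_z = −0.03497 and ∂z/∂y = −n_y/n_z = 0.09235.
Gradient magnitude |∇z| = √(a² + b²) = √(0.00122 + 0.00853) = 0.09874.
True dip = arctan(0.09874) = 5.64°, dipping toward SSE (azimuth ≈ 159°).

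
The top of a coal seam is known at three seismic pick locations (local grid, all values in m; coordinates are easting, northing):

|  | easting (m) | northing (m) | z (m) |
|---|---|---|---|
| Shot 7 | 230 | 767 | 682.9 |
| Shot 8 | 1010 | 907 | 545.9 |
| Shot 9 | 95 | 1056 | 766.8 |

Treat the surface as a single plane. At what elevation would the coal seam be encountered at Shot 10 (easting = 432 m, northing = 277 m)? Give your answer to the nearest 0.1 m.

546.3 m

Let the plane be z = a·easting + b·northing + c.
Shot 8−Shot 7: 780a + 140b = −137;  Shot 9−Shot 7: −135a + 289b = 83.9.
Solving gives a = −0.210130, b = 0.192154.
Then c = 682.9 − a·230 − b·767 = 583.85.
At (432, 277): z = −90.8 + 53.2 + 583.85 = 546.3 m.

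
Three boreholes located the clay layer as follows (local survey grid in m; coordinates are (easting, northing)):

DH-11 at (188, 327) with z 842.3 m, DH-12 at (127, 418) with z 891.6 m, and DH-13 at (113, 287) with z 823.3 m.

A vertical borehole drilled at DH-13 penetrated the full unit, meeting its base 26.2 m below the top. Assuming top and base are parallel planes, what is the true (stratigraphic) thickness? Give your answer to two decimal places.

23.20 m

Let the plane be z = a·E + b·N + c.
DH-12−DH-11: −61a + 91b = 49.3;  DH-13−DH-11: −75a − 40b = −19.
Solving gives a = −0.02623, b = 0.52418.
|∇z| = √(a²+b²) = 0.52483, so dip δ = arctan(0.52483) = 27.69°.
True thickness = vertical thickness × cos δ = 26.2 × cos 27.69° = 23.20 m.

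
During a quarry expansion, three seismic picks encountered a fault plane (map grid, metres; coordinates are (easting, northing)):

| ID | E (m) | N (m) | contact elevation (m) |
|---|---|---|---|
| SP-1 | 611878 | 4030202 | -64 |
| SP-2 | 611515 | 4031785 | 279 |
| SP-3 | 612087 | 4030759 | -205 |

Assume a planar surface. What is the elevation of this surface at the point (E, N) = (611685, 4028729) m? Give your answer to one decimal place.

29.3 m

Let the plane be z = a·E + b·N + c.
SP-2−SP-1: −363a + 1583b = 343;  SP-3−SP-1: 209a + 557b = −141.
Solving gives a = −0.777156600, b = 0.038466301.
Then c = -64 − a·611878 − b·4030202 = 320434.06.
At (611685, 4028729): z = −475375.0 + 154970.3 + 320434.06 = 29.3 m.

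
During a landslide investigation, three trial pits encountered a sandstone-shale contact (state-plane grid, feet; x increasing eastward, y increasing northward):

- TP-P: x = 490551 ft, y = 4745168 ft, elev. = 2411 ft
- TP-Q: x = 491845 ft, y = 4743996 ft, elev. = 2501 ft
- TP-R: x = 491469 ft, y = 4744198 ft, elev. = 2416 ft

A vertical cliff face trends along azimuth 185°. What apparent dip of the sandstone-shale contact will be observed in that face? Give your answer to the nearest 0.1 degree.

Two edge vectors: TP-P→TP-Q = (1294, -1172, 90), TP-P→TP-R = (918, -970, 5).
Normal n = (TP-P→TP-Q) × (TP-P→TP-R) = (81440, 76150, -179284).
So ∂z/∂x = −n_x/n_z = 0.45425 and ∂z/∂y = −n_y/n_z = 0.42475.
Unit vector along 185° is (sin 185°, cos 185°) = (-0.0872, -0.9962).
Slope in that direction = a·(-0.0872) + b·(-0.9962) = −0.46272.
Apparent dip = arctan|0.46272| = 24.8° (true dip is 31.9°, so apparent ≤ true as expected).

24.8°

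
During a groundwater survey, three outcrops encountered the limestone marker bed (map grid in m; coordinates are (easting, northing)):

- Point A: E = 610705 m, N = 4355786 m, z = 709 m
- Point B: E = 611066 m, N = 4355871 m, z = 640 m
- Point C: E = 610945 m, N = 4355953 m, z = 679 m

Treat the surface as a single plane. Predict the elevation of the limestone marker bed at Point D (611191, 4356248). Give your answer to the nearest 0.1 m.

666.0 m

Let the plane be z = a·E + b·N + c.
Point B−Point A: 361a + 85b = −69;  Point C−Point A: 240a + 167b = −30.
Solving gives a = −0.224960513, b = 0.143655828.
Then c = 709 − a·610705 − b·4355786 = −487640.53.
At (611191, 4356248): z = −137493.8 + 625800.4 − 487640.53 = 666.0 m.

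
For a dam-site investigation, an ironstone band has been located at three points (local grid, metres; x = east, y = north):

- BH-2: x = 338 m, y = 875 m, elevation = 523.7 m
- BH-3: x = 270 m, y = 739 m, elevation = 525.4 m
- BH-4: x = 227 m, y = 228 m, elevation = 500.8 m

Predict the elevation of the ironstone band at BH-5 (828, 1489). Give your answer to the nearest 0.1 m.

Two edge vectors: BH-2→BH-3 = (-68, -136, 1.7), BH-2→BH-4 = (-111, -647, -22.9).
Normal n = (BH-2→BH-3) × (BH-2→BH-4) = (4214.3, -1745.9, 28900).
So ∂z/∂x = −n_x/n_z = −0.145824 and ∂z/∂y = −n_y/n_z = 0.060412.
Intercept c from BH-2: 523.7 + 49.29 − 52.86 = 520.13.
At (828, 1489): z = −120.7 + 90.0 + 520.13 = 489.3 m.

489.3 m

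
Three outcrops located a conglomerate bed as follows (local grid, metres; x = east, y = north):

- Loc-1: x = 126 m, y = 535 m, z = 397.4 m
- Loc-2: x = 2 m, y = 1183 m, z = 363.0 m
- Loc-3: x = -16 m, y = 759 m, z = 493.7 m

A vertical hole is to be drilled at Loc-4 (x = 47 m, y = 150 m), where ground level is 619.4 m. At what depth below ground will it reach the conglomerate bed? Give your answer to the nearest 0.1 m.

Let the plane be z = a·x + b·y + c.
Loc-2−Loc-1: −124a + 648b = −34.4;  Loc-3−Loc-1: −142a + 224b = 96.3.
Solving gives a = −1.091345, b = −0.261924.
Then c = 397.4 − a·126 − b·535 = 675.04.
At (47, 150): z_contact = −51.29 − 39.29 + 675.04 = 584.46 m.
Depth below ground = 619.4 − 584.46 = 34.9 m.

34.9 m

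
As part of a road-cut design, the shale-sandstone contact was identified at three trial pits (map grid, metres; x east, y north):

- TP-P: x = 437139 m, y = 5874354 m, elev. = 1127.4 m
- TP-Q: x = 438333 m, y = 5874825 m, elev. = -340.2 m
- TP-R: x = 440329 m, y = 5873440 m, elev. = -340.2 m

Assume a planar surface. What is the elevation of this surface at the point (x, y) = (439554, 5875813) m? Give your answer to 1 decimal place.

-2412.8 m

Let the plane be z = a·x + b·y + c.
TP-Q−TP-P: 1194a + 471b = −1467.6;  TP-R−TP-P: 3190a − 914b = −1467.6.
Solving gives a = −0.783646117, b = −1.129355704.
Then c = 1127.4 − a·437139 − b·5874354 = 6977924.87.
At (439554, 5875813): z = −344454.8 − 6635882.9 + 6977924.87 = -2412.8 m.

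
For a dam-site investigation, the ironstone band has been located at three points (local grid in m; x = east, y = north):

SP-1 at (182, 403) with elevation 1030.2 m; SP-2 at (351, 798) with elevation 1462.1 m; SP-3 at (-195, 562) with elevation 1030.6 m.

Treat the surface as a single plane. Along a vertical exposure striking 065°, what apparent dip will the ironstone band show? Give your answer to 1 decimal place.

Two edge vectors: SP-1→SP-2 = (169, 395, 431.9), SP-1→SP-3 = (-377, 159, 0.4).
Normal n = (SP-1→SP-2) × (SP-1→SP-3) = (-68514.1, -162893.9, 175786).
So ∂z/∂x = −n_x/n_z = 0.38976 and ∂z/∂y = −n_y/n_z = 0.92666.
Unit vector along 065° is (sin 65°, cos 65°) = (0.9063, 0.4226).
Slope in that direction = a·(0.9063) + b·(0.4226) = 0.74486.
Apparent dip = arctan|0.74486| = 36.7° (true dip is 45.2°, so apparent ≤ true as expected).

36.7°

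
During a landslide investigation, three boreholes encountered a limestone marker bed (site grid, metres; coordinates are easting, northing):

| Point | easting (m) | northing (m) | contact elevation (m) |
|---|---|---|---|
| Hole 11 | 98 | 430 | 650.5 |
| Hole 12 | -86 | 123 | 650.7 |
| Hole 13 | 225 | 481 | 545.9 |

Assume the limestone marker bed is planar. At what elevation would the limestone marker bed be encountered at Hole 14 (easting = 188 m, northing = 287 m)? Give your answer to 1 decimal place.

460.1 m

Let the plane be z = a·easting + b·northing + c.
Hole 12−Hole 11: −184a − 307b = 0.2;  Hole 13−Hole 11: 127a + 51b = −104.6.
Solving gives a = −1.08434, b = 0.64925.
Then c = 650.5 − a·98 − b·430 = 477.59.
At (188, 287): z = −203.9 + 186.3 + 477.59 = 460.1 m.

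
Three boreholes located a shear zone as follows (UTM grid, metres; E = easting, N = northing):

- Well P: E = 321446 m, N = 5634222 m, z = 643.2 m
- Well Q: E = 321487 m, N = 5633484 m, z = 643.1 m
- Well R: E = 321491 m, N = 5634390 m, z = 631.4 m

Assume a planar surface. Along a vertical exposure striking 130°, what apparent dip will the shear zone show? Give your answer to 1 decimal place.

Let the plane be z = a·E + b·N + c.
Well Q−Well P: 41a − 738b = −0.1;  Well R−Well P: 45a + 168b = −11.8.
Solving gives a = −0.21760, b = −0.01195.
Unit vector along 130° is (sin 130°, cos 130°) = (0.7660, -0.6428).
Slope in that direction = a·(0.7660) + b·(-0.6428) = −0.15901.
Apparent dip = arctan|0.15901| = 9.0° (true dip is 12.3°, so apparent ≤ true as expected).

9.0°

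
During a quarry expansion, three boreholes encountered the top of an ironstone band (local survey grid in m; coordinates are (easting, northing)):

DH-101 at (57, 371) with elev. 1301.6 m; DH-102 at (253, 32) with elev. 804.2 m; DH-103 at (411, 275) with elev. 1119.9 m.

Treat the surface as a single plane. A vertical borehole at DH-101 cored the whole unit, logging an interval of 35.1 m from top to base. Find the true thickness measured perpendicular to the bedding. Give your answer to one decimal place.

20.5 m

Let the plane be z = a·E + b·N + c.
DH-102−DH-101: 196a − 339b = −497.4;  DH-103−DH-101: 354a − 96b = −181.7.
Solving gives a = −0.13683, b = 1.38815.
|∇z| = √(a²+b²) = 1.39487, so dip δ = arctan(1.39487) = 54.36°.
True thickness = vertical thickness × cos δ = 35.1 × cos 54.36° = 20.5 m.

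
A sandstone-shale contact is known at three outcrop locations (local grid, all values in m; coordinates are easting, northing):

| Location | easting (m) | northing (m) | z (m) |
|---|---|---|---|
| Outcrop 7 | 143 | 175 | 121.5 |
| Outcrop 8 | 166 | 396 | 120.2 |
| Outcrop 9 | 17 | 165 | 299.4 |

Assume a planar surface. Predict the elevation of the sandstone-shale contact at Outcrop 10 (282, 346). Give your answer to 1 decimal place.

-52.0 m

Two edge vectors: Outcrop 7→Outcrop 8 = (23, 221, -1.3), Outcrop 7→Outcrop 9 = (-126, -10, 177.9).
Normal n = (Outcrop 7→Outcrop 8) × (Outcrop 7→Outcrop 9) = (39302.9, -3927.9, 27616).
So ∂z/∂easting = −n_x/n_z = −1.42319 and ∂z/∂northing = −n_y/n_z = 0.14223.
Intercept c from Outcrop 7: 121.5 + 203.52 − 24.89 = 300.13.
At (282, 346): z = −401.3 + 49.2 + 300.13 = -52.0 m.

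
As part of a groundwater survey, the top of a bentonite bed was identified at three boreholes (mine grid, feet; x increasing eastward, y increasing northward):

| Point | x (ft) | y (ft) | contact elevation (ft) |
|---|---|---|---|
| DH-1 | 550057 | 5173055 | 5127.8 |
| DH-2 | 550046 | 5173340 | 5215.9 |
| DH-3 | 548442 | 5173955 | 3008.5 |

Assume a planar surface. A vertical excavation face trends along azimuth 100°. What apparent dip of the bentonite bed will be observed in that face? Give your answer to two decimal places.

Let the plane be z = a·x + b·y + c.
DH-2−DH-1: −11a + 285b = 88.1;  DH-3−DH-1: −1615a + 900b = −2119.3.
Solving gives a = 1.51716, b = 0.36768.
Unit vector along 100° is (sin 100°, cos 100°) = (0.9848, -0.1736).
Slope in that direction = a·(0.9848) + b·(-0.1736) = 1.43026.
Apparent dip = arctan|1.43026| = 55.04° (true dip is 57.4°, so apparent ≤ true as expected).

55.04°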